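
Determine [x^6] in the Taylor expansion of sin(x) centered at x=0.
Expand to order 6: sin(x) = x^5/120 - x^3/6 + x + O(x^7).
The coefficient of x^6 is 0.

Final answer: 0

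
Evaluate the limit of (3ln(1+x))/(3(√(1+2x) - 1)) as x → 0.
Both numerator and denominator → 0 as x → 0; this is a 0/0 indeterminate form.
Expand each to leading order near x = 0: numerator ~ 3·x, denominator ~ 3·x.
The limit of the ratio is 1.

Final answer: 1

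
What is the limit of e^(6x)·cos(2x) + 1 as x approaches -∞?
Evaluate the dominant behaviour as x → -∞; each term tends to a finite value or vanishes.
Limit = 1.

Final answer: 1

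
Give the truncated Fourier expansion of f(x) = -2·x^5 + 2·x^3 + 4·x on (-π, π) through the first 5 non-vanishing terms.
(-496 - 4·π^4 + 84·π^2)·sin(x) + (-12·π^2 + 14 + 2·π^4)·sin(2·x) + (-4·π^4/3 - 16/81 + 116·π^2/27)·sin(3·x) + (-9·π^2/4 - 37/32 + π^4)·sin(4·x) + (-4·π^4/5 + 784/625 + 36·π^2/25)·sin(5·x)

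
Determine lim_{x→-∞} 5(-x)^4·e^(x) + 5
The product is a 0·∞ indeterminate form at x → -∞.
Rewrite the product as 5(-x)^4 / e^(-x) (an ∞/∞ form) and apply L'Hôpital, or use the standard hierarchy e^(|x|) ≫ |(-x)^4| as x → -∞.
The indeterminate product → 0, so the limit = 5.

Final answer: 5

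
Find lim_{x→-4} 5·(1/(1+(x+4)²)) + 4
Direct substitution at x = -4 gives 9.

Final answer: 9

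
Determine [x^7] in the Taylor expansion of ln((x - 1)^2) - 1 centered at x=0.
Expand to order 7: ln((x - 1)^2) - 1 = -2·x^7/7 - x^6/3 - 2·x^5/5 - x^4/2 - 2·x^3/3 - x^2 - 2·x - 1 + O(x^8).
The coefficient of x^7 is -2/7.

Final answer: -2/7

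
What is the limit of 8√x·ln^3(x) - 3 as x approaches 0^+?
The product is a 0·∞ indeterminate form at x → 0⁺.
Rewrite the product as 8·ln^3(x) / x^(-1/2) and apply L'Hôpital, or use the standard hierarchy x^(-1/2) ≫ |ln x|^3 as x → 0⁺.
The indeterminate product → 0, so the limit = -3.

Final answer: -3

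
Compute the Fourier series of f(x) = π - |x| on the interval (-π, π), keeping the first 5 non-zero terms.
4·cos(x)/π + 4·cos(3·x)/(9·π) + 4·cos(5·x)/(25·π) + 4·cos(7·x)/(49·π) + π/2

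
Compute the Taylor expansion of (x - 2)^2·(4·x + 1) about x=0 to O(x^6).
4·x^3 - 15·x^2 + 12·x + 4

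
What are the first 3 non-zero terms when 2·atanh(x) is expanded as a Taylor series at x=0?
2·x^5/5 + 2·x^3/3 + 2·x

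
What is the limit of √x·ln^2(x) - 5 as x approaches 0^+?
The product is a 0·∞ indeterminate form at x → 0⁺.
Rewrite the product as ln^2(x) / x^(-1/2) and apply L'Hôpital, or use the standard hierarchy x^(-1/2) ≫ |ln x|^2 as x → 0⁺.
The indeterminate product → 0, so the limit = -5.

Final answer: -5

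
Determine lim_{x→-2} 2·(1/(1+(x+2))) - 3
Direct substitution at x = -2 gives -1.

Final answer: -1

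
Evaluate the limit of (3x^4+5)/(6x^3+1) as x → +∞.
This is an ∞/∞ indeterminate form as x → +∞.
Divide numerator and denominator by x^4 and let the lower-order terms vanish; the numerator's degree 4 exceeds the denominator's degree 3, so the quotient diverges.
Limit = ∞.

Final answer: ∞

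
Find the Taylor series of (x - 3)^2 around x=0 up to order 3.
x^2 - 6·x + 9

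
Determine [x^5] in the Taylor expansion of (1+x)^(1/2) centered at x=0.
Expand to order 5: (1+x)^(1/2) = 7·x^5/256 - 5·x^4/128 + x^3/16 - x^2/8 + x/2 + 1 + O(x^6).
The coefficient of x^5 is 7/256.

Final answer: 7/256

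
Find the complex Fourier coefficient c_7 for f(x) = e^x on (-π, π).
Compute the real Fourier coefficients first: a_7 = (1 - e^(2·π))·e^(-π)/(50·π), b_7 = (-7 + 7·e^(2·π))·e^(-π)/(50·π).
Then c_7 = (a_7 − i·b_7)/2 = -e^(π)/(100·π) + e^(-π)/(100·π) - 7·i·e^(π)/(100·π) + 7·i·e^(-π)/(100·π).

Final answer: -e^(π)/(100·π) + e^(-π)/(100·π) - 7·i·e^(π)/(100·π) + 7·i·e^(-π)/(100·π)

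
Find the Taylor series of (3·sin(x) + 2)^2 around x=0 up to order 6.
2·x^6/5 + x^5/10 - 3·x^4 - 2·x^3 + 9·x^2 + 12·x + 4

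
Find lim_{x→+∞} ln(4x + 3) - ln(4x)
This is an ∞ − ∞ indeterminate form.
Combine the logarithms: ln(4x+3) − ln(4x) = ln((4x+3)/(4x)) = ln(1 + 3/(4x)) → ln(1) = 0.
Limit = 0.

Final answer: 0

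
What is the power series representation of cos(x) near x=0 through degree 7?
-x^6/720 + x^4/24 - x^2/2 + 1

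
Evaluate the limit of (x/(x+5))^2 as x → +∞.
As x → +∞: x/(x+5) = 1/(1 + 5/x) → 1, and the 2nd power of a limit-1 base also → 1.
Limit = 1.

Final answer: 1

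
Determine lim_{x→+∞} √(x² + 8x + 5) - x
This is an ∞ − ∞ indeterminate form.
Multiply and divide by the conjugate √(x²+8x + 5) + x; the x² terms cancel, leaving (8x + 5)/(√(x²+8x + 5)+x) → 8/2 = 4.
Limit = 4.

Final answer: 4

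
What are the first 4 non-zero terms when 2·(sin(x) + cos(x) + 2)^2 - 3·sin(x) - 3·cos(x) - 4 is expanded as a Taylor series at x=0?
-7·x^3/2 - 5·x^2/2 + 9·x + 11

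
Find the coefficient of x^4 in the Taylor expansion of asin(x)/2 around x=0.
Expand to order 4: asin(x)/2 = x^3/12 + x/2 + O(x^5).
The coefficient of x^4 is 0.

Final answer: 0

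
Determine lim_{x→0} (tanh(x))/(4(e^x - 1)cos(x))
Both numerator and denominator → 0 as x → 0; this is a 0/0 indeterminate form.
Expand each to leading order near x = 0: numerator ~ x, denominator ~ 4·x.
The limit of the ratio is 1/4.

Final answer: 1/4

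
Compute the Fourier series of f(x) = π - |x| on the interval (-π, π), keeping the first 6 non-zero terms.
4·cos(x)/π + 4·cos(3·x)/(9·π) + 4·cos(5·x)/(25·π) + 4·cos(7·x)/(49·π) + 4·cos(9·x)/(81·π) + π/2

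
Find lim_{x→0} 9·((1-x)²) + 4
Direct substitution at x = 0 gives 13.

Final answer: 13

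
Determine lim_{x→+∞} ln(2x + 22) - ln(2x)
This is an ∞ − ∞ indeterminate form.
Combine the logarithms: ln(2x+22) − ln(2x) = ln((2x+22)/(2x)) = ln(1 + 22/(2x)) → ln(1) = 0.
Limit = 0.

Final answer: 0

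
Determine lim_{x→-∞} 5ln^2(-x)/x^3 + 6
The quotient is an ∞/∞ indeterminate form as x → -∞.
Compare growth rates of the dominant terms (exponentials ≫ polynomials ≫ logarithms), or apply L'Hôpital's rule; the quotient → 0.
Adding the constant: 0 + 6 = 6. Limit = 6.

Final answer: 6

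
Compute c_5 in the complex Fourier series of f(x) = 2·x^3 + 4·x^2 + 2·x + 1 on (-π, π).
Compute the real Fourier coefficients first: a_5 = -16/25, b_5 = 76/125 + 4·π^2/5.
Then c_5 = (a_5 − i·b_5)/2 = -8/25 - 2·i·π^2/5 - 38·i/125.

Final answer: -8/25 - 2·i·π^2/5 - 38·i/125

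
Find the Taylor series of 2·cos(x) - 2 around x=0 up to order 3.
-x^2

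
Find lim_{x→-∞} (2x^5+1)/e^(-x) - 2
The quotient is an ∞/∞ indeterminate form as x → -∞.
Compare growth rates of the dominant terms (exponentials ≫ polynomials ≫ logarithms), or apply L'Hôpital's rule; the quotient → 0.
Adding the constant: 0 - 2 = -2. Limit = -2.

Final answer: -2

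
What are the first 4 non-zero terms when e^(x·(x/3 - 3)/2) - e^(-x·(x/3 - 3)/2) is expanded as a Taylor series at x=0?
3·x^4/8 - 9·x^3/8 + x^2/3 - 3·x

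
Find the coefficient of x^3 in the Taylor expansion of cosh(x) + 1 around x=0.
Expand to order 3: cosh(x) + 1 = x^2/2 + 2 + O(x^4).
The coefficient of x^3 is 0.

Final answer: 0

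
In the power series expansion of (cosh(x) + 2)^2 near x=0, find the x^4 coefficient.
Expand to order 4: (cosh(x) + 2)^2 = x^4/2 + 3·x^2 + 9 + O(x^5).
The coefficient of x^4 is 1/2.

Final answer: 1/2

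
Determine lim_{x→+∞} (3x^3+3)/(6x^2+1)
This is an ∞/∞ indeterminate form as x → +∞.
Divide numerator and denominator by x^3 and let the lower-order terms vanish; the numerator's degree 3 exceeds the denominator's degree 2, so the quotient diverges.
Limit = ∞.

Final answer: ∞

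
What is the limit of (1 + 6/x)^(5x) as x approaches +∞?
As x → +∞: write (1 + 6/x)^(5x) = ((1 + 6/x)^x)^5 → (e^6)^5 = e^30.
Limit = e^(30).

Final answer: e^(30)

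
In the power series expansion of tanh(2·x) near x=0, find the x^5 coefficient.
Expand to order 5: tanh(2·x) = 64·x^5/15 - 8·x^3/3 + 2·x + O(x^6).
The coefficient of x^5 is 64/15.

Final answer: 64/15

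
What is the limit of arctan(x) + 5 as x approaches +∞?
Evaluate the dominant behaviour as x → +∞; each term tends to a finite value or vanishes.
Limit = π/2 + 5.

Final answer: π/2 + 5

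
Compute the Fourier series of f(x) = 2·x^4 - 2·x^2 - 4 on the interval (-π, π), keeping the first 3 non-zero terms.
(104 - 16·π^2)·cos(x) + (-8 + 4·π^2)·cos(2·x) - 2·π^2/3 - 4 + 2·π^4/5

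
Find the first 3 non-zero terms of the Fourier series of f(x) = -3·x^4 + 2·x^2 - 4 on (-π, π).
(-152 + 24·π^2)·cos(x) + (11 - 6·π^2)·cos(2·x) - 3·π^4/5 - 4 + 2·π^2/3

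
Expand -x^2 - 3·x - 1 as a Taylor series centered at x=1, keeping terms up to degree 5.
-5 - 5·(x - 1) - (x - 1)^2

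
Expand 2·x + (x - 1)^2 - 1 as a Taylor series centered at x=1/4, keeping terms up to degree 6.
1/16 + (x - 1/4)/2 + (x - 1/4)^2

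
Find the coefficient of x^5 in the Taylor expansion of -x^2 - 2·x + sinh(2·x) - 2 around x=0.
Expand to order 5: -x^2 - 2·x + sinh(2·x) - 2 = 4·x^5/15 + 4·x^3/3 - x^2 - 2 + O(x^6).
The coefficient of x^5 is 4/15.

Final answer: 4/15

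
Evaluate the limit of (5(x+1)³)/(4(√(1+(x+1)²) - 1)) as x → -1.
Both numerator and denominator → 0 as x → -1; this is a 0/0 indeterminate form.
Expand each to leading order near x = -1: numerator ~ 5·(x + 1)^3, denominator ~ 2·(x + 1)^2.
The limit of the ratio is 0.

Final answer: 0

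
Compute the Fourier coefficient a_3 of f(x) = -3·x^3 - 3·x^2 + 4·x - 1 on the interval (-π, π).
a_3 = (1/π) ∫_{-π}^{π} f(x)·cos(3x) dx.
Evaluate the integral (use parity and integration by parts as needed): a_3 = 4/3.

Final answer: 4/3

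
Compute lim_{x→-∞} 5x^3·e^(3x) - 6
The product is a 0·∞ indeterminate form at x → -∞.
Rewrite the product as 5x^3 / e^(-3x) (an ∞/∞ form) and apply L'Hôpital, or use the standard hierarchy e^(3|x|) ≫ |x^3| as x → -∞.
The indeterminate product → 0, so the limit = -6.

Final answer: -6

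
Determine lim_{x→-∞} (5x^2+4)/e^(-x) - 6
The quotient is an ∞/∞ indeterminate form as x → -∞.
Compare growth rates of the dominant terms (exponentials ≫ polynomials ≫ logarithms), or apply L'Hôpital's rule; the quotient → 0.
Adding the constant: 0 - 6 = -6. Limit = -6.

Final answer: -6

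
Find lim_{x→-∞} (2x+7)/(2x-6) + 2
Evaluate the dominant behaviour as x → -∞; each term tends to a finite value or vanishes.
Limit = 3.

Final answer: 3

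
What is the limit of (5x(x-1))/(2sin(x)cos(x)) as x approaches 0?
Both numerator and denominator → 0 as x → 0; this is a 0/0 indeterminate form.
Expand each to leading order near x = 0: numerator ~ -5·x, denominator ~ 2·x.
The limit of the ratio is -5/2.

Final answer: -5/2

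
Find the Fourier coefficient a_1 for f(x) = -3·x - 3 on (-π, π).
a_1 = (1/π) ∫_{-π}^{π} f(x)·cos(1x) dx.
Evaluate the integral (use parity and integration by parts as needed): a_1 = 0.

Final answer: 0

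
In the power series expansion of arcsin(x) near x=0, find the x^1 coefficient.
Expand to order 1: arcsin(x) = x + O(x^2).
The coefficient of x^1 is 1.

Final answer: 1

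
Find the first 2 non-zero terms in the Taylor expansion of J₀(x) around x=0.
1 - x^2/4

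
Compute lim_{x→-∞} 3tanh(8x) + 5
Evaluate the dominant behaviour as x → -∞; each term tends to a finite value or vanishes.
Limit = 2.

Final answer: 2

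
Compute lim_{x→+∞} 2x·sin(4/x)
As x → +∞: let u = 4/x → 0⁺; then 2·x·sin(4/x) = 2·4·sin(u)/u → 2·4·1 = 8.
Limit = 8.

Final answer: 8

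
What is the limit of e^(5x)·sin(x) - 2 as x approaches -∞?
Evaluate the dominant behaviour as x → -∞; each term tends to a finite value or vanishes.
Limit = -2.

Final answer: -2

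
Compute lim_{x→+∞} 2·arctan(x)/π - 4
Evaluate the dominant behaviour as x → +∞; each term tends to a finite value or vanishes.
Limit = -3.

Final answer: -3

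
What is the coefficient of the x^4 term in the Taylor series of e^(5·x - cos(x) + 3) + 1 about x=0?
Expand to order 4: e^(5·x - cos(x) + 3) + 1 = 259·x^4·e^(2)/8 + 70·x^3·e^(2)/3 + 13·x^2·e^(2) + 5·x·e^(2) + 1 + e^(2) + O(x^5).
The coefficient of x^4 is 259·e^(2)/8.

Final answer: 259·e^(2)/8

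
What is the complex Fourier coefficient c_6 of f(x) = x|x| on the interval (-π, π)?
Compute the real Fourier coefficients first: a_6 = 0, b_6 = -π/3.
Then c_6 = (a_6 − i·b_6)/2 = i·π/6.

Final answer: i·π/6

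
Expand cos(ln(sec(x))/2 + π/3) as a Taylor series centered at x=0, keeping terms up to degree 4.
x^4·(-√(3)/48 - 1/64) - √(3)·x^2/8 + 1/2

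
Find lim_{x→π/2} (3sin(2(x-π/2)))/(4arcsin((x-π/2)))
Both numerator and denominator → 0 as x → π/2; this is a 0/0 indeterminate form.
Expand each to leading order near x = π/2: numerator ~ 6·(x - π/2), denominator ~ 4·(x - π/2).
The limit of the ratio is 3/2.

Final answer: 3/2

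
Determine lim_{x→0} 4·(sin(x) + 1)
Direct substitution at x = 0 gives 4.

Final answer: 4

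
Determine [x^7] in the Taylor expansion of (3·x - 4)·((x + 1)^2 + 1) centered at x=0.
Expand to order 7: (3·x - 4)·((x + 1)^2 + 1) = 3·x^3 + 2·x^2 - 2·x - 8 + O(x^8).
The coefficient of x^7 is 0.

Final answer: 0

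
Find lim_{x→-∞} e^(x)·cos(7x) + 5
Evaluate the dominant behaviour as x → -∞; each term tends to a finite value or vanishes.
Limit = 5.

Final answer: 5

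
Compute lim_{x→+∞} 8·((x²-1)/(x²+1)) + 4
Evaluate the dominant behaviour as x → +∞; each term tends to a finite value or vanishes.
Limit = 12.

Final answer: 12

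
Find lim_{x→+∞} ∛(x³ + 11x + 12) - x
This is an ∞ − ∞ indeterminate form.
Multiply by (A² + AB + B²)/(A² + AB + B²) where A = ∛(x³+11x + 12), B = x to use A³ − B³ = (A−B)(A²+AB+B²); the x³ terms cancel, leaving (11x + 12)/(A²+AB+B²) with denominator ~ 3x², so the limit is 0.
Limit = 0.

Final answer: 0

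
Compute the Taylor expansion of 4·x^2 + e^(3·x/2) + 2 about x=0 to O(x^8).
243·x^7/71680 + 81·x^6/5120 + 81·x^5/1280 + 27·x^4/128 + 9·x^3/16 + 41·x^2/8 + 3·x/2 + 3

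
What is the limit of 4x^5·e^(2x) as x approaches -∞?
This is a 0·∞ indeterminate form at x → -∞.
Rewrite the product as 4x^5 / e^(-2x) (an ∞/∞ form) and apply L'Hôpital, or use the standard hierarchy e^(2|x|) ≫ |x^5| as x → -∞.
The indeterminate product → 0, so the limit = 0.

Final answer: 0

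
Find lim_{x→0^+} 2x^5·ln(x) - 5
The product is a 0·∞ indeterminate form at x → 0⁺.
Rewrite the product as 2·ln(x) / x^(-5) and apply L'Hôpital, or use the standard hierarchy x^(-5) ≫ |ln x| as x → 0⁺.
The indeterminate product → 0, so the limit = -5.

Final answer: -5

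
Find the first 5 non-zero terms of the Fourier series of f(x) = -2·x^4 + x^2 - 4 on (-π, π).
(-100 + 16·π^2)·cos(x) + (7 - 4·π^2)·cos(2·x) + (-44/27 + 16·π^2/9)·cos(3·x) + (5/8 - π^2)·cos(4·x) - 2·π^4/5 - 4 + π^2/3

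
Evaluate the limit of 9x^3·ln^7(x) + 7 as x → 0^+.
The product is a 0·∞ indeterminate form at x → 0⁺.
Rewrite the product as 9·ln^7(x) / x^(-3) and apply L'Hôpital, or use the standard hierarchy x^(-3) ≫ |ln x|^7 as x → 0⁺.
The indeterminate product → 0, so the limit = 7.

Final answer: 7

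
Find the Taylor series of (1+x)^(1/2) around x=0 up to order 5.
7·x^5/256 - 5·x^4/128 + x^3/16 - x^2/8 + x/2 + 1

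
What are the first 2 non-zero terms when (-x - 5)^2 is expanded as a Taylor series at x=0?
10·x + 25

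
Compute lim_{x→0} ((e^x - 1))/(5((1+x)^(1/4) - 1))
Both numerator and denominator → 0 as x → 0; this is a 0/0 indeterminate form.
Expand each to leading order near x = 0: numerator ~ x, denominator ~ 5·x/4.
The limit of the ratio is 4/5.

Final answer: 4/5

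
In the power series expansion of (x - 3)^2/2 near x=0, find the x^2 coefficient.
Expand to order 2: (x - 3)^2/2 = x^2/2 - 3·x + 9/2 + O(x^3).
The coefficient of x^2 is 1/2.

Final answer: 1/2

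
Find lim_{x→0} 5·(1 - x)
Direct substitution at x = 0 gives 5.

Final answer: 5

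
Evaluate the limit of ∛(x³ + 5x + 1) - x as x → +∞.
This is an ∞ − ∞ indeterminate form.
Multiply by (A² + AB + B²)/(A² + AB + B²) where A = ∛(x³+5x + 1), B = x to use A³ − B³ = (A−B)(A²+AB+B²); the x³ terms cancel, leaving (5x + 1)/(A²+AB+B²) with denominator ~ 3x², so the limit is 0.
Limit = 0.

Final answer: 0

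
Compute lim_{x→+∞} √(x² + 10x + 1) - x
This is an ∞ − ∞ indeterminate form.
Multiply and divide by the conjugate √(x²+10x + 1) + x; the x² terms cancel, leaving (10x + 1)/(√(x²+10x + 1)+x) → 10/2 = 5.
Limit = 5.

Final answer: 5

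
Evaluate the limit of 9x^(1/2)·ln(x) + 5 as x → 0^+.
The product is a 0·∞ indeterminate form at x → 0⁺.
Rewrite the product as 9·ln(x) / x^(-1/2) and apply L'Hôpital, or use the standard hierarchy x^(-1/2) ≫ |ln x| as x → 0⁺.
The indeterminate product → 0, so the limit = 5.

Final answer: 5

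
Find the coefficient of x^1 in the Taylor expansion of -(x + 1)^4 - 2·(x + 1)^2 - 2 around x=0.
Expand to order 1: -(x + 1)^4 - 2·(x + 1)^2 - 2 = -8·x - 5 + O(x^2).
The coefficient of x^1 is -8.

Final answer: -8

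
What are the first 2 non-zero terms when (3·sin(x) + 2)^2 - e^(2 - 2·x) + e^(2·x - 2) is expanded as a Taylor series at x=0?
x·(2·e^(-2) + 12 + 2·e^(2)) - e^(2) + e^(-2) + 4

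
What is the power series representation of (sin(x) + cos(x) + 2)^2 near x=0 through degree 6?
-x^6/180 + 3·x^5/10 + x^4/6 - 2·x^3 - 2·x^2 + 6·x + 9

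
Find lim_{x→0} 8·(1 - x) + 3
Direct substitution at x = 0 gives 11.

Final answer: 11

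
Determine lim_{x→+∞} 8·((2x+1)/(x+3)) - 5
Evaluate the dominant behaviour as x → +∞; each term tends to a finite value or vanishes.
Limit = 11.

Final answer: 11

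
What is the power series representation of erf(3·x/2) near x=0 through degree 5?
243·x^5/(160·√(π)) - 9·x^3/(4·√(π)) + 3·x/√(π)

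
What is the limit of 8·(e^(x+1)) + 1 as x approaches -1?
Direct substitution at x = -1 gives 9.

Final answer: 9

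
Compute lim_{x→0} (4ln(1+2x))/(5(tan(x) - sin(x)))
Both numerator and denominator → 0 as x → 0; this is a 0/0 indeterminate form.
Expand each to leading order near x = 0: numerator ~ 8·x, denominator ~ 5·x^3/2.
The limit of the ratio is ∞.

Final answer: ∞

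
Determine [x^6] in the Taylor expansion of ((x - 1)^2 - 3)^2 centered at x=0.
Expand to order 6: ((x - 1)^2 - 3)^2 = x^4 - 4·x^3 + 8·x + 4 + O(x^7).
The coefficient of x^6 is 0.

Final answer: 0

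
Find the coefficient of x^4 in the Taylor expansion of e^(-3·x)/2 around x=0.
Expand to order 4: e^(-3·x)/2 = 27·x^4/16 - 9·x^3/4 + 9·x^2/4 - 3·x/2 + 1/2 + O(x^5).
The coefficient of x^4 is 27/16.

Final answer: 27/16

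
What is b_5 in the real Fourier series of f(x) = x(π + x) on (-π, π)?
b_5 = (1/π) ∫_{-π}^{π} f(x)·sin(5x) dx.
Evaluate the integral (use parity and integration by parts as needed): b_5 = 2·π/5.

Final answer: 2·π/5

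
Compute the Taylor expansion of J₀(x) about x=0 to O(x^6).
x^4/64 - x^2/4 + 1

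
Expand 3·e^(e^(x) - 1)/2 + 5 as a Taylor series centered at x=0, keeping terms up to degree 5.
13·x^5/20 + 15·x^4/16 + 5·x^3/4 + 3·x^2/2 + 3·x/2 + 13/2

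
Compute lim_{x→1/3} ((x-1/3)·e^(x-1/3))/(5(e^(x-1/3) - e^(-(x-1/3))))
Both numerator and denominator → 0 as x → 1/3; this is a 0/0 indeterminate form.
Expand each to leading order near x = 1/3: numerator ~ (x - 1/3), denominator ~ 10·(x - 1/3).
The limit of the ratio is 1/10.

Final answer: 1/10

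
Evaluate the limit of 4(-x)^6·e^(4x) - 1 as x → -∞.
The product is a 0·∞ indeterminate form at x → -∞.
Rewrite the product as 4(-x)^6 / e^(-4x) (an ∞/∞ form) and apply L'Hôpital, or use the standard hierarchy e^(4|x|) ≫ |(-x)^6| as x → -∞.
The indeterminate product → 0, so the limit = -1.

Final answer: -1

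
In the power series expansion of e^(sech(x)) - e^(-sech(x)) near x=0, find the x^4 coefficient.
Expand to order 4: e^(sech(x)) - e^(-sech(x)) = x^4·(e^(-1)/12 + e/3) + x^2·(-e/2 - e^(-1)/2) - e^(-1) + e + O(x^5).
The coefficient of x^4 is e^(-1)/12 + e/3.

Final answer: e^(-1)/12 + e/3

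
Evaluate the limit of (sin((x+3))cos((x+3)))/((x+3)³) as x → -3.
Both numerator and denominator → 0 as x → -3; this is a 0/0 indeterminate form.
Expand each to leading order near x = -3: numerator ~ (x + 3), denominator ~ (x + 3)^3.
The limit of the ratio is ∞.

Final answer: ∞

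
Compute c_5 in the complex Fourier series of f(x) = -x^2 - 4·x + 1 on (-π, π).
Compute the real Fourier coefficients first: a_5 = 4/25, b_5 = -8/5.
Then c_5 = (a_5 − i·b_5)/2 = 2/25 + 4·i/5.

Final answer: 2/25 + 4·i/5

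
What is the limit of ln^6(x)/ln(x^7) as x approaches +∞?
This is an ∞/∞ indeterminate form as x → +∞.
Write ln(x^7) = 7·ln(x), reducing the quotient to ln^5(x)/7 → ∞.
Limit = ∞.

Final answer: ∞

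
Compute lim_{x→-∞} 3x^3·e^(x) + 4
The product is a 0·∞ indeterminate form at x → -∞.
Rewrite the product as 3x^3 / e^(-x) (an ∞/∞ form) and apply L'Hôpital, or use the standard hierarchy e^(|x|) ≫ |x^3| as x → -∞.
The indeterminate product → 0, so the limit = 4.

Final answer: 4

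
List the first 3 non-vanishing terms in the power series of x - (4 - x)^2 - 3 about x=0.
-x^2 + 9·x - 19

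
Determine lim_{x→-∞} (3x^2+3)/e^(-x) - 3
The quotient is an ∞/∞ indeterminate form as x → -∞.
Compare growth rates of the dominant terms (exponentials ≫ polynomials ≫ logarithms), or apply L'Hôpital's rule; the quotient → 0.
Adding the constant: 0 - 3 = -3. Limit = -3.

Final answer: -3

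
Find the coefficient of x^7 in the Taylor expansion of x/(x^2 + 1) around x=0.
Expand to order 7: x/(x^2 + 1) = -x^7 + x^5 - x^3 + x + O(x^8).
The coefficient of x^7 is -1.

Final answer: -1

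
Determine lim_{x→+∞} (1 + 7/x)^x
As x → +∞: this is the defining limit (1 + 7/x)^x → e^7.
Limit = e^(7).

Final answer: e^(7)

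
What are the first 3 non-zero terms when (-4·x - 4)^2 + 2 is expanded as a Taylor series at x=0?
16·x^2 + 32·x + 18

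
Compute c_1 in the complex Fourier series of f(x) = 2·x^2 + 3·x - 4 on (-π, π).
Compute the real Fourier coefficients first: a_1 = -8, b_1 = 6.
Then c_1 = (a_1 − i·b_1)/2 = -4 - 3·i.

Final answer: -4 - 3·i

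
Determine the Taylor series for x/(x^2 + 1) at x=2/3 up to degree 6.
6/13 + 45·(x - 2/3)/169 - 1242·(x - 2/3)^2/2197 + 9639·(x - 2/3)^3/28561 + 29646·(x - 2/3)^4/371293 - 1483515·(x - 2/3)^5/4826809 + 14333598·(x - 2/3)^6/62748517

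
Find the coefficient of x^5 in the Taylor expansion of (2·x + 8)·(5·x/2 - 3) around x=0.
Expand to order 5: (2·x + 8)·(5·x/2 - 3) = 5·x^2 + 14·x - 24 + O(x^6).
The coefficient of x^5 is 0.

Final answer: 0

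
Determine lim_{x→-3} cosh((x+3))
Direct substitution at x = -3 gives 1.

Final answer: 1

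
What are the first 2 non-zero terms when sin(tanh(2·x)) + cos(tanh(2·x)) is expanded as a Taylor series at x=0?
2·x + 1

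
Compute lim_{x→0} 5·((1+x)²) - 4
Direct substitution at x = 0 gives 1.

Final answer: 1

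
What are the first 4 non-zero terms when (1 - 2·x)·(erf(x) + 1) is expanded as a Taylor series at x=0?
-2·x^3/(3·√(π)) - 4·x^2/√(π) + x·(-2 + 2/√(π)) + 1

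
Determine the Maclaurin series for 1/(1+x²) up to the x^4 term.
x^4 - x^2 + 1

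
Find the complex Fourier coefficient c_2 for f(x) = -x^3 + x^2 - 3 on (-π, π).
Compute the real Fourier coefficients first: a_2 = 1, b_2 = -3/2 + π^2.
Then c_2 = (a_2 − i·b_2)/2 = 1/2 - i·π^2/2 + 3·i/4.

Final answer: 1/2 - i·π^2/2 + 3·i/4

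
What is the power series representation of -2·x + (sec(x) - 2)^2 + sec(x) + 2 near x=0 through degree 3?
-x^2/2 - 2·x + 4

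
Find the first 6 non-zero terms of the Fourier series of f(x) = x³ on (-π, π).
(-12 + 2·π^2)·sin(x) + (3/2 - π^2)·sin(2·x) + (-4/9 + 2·π^2/3)·sin(3·x) + (3/16 - π^2/2)·sin(4·x) + (-12/125 + 2·π^2/5)·sin(5·x) + (1/18 - π^2/3)·sin(6·x)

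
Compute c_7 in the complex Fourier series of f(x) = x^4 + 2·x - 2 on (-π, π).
Compute the real Fourier coefficients first: a_7 = 48/2401 - 8·π^2/49, b_7 = 4/7.
Then c_7 = (a_7 − i·b_7)/2 = -4·π^2/49 + 24/2401 - 2·i/7.

Final answer: -4·π^2/49 + 24/2401 - 2·i/7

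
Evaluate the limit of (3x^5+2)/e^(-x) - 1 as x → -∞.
The quotient is an ∞/∞ indeterminate form as x → -∞.
Compare growth rates of the dominant terms (exponentials ≫ polynomials ≫ logarithms), or apply L'Hôpital's rule; the quotient → 0.
Adding the constant: 0 - 1 = -1. Limit = -1.

Final answer: -1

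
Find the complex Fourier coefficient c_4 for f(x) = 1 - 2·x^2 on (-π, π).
Compute the real Fourier coefficients first: a_4 = -1/2, b_4 = 0.
Then c_4 = (a_4 − i·b_4)/2 = -1/4.

Final answer: -1/4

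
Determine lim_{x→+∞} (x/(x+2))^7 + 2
As x → +∞: x/(x+2) = 1/(1 + 2/x) → 1, and the 7th power of a limit-1 base also → 1; with the additive constant, 1 + 2 = 3.
Limit = 3.

Final answer: 3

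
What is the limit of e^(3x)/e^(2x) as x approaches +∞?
This is an ∞/∞ indeterminate form as x → +∞.
Rewrite e^(3x)/e^(2x) = e^((3−2)x) = e^(x); the exponent coefficient is 1 > 0 so e^(x) → ∞.
Limit = ∞.

Final answer: ∞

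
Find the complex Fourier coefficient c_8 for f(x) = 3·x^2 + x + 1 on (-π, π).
Compute the real Fourier coefficients first: a_8 = 3/16, b_8 = -1/4.
Then c_8 = (a_8 − i·b_8)/2 = 3/32 + i/8.

Final answer: 3/32 + i/8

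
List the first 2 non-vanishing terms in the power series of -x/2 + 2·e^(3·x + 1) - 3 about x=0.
x·(-1/2 + 6·e) - 3 + 2·e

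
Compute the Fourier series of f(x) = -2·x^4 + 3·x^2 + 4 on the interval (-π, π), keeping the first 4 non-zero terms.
(-108 + 16·π^2)·cos(x) + (9 - 4·π^2)·cos(2·x) + (-68/27 + 16·π^2/9)·cos(3·x) - 2·π^4/5 + 4 + π^2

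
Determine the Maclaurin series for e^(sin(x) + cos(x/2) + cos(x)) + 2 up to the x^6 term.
5713·x^6·e^(2)/46080 + 83·x^5·e^(2)/480 - 19·x^4·e^(2)/96 - 5·x^3·e^(2)/8 - x^2·e^(2)/8 + x·e^(2) + 2 + e^(2)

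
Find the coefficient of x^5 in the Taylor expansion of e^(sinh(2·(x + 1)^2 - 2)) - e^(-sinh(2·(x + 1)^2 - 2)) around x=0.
1184/5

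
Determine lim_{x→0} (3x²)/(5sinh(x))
Both numerator and denominator → 0 as x → 0; this is a 0/0 indeterminate form.
Expand each to leading order near x = 0: numerator ~ 3·x^2, denominator ~ 5·x.
The limit of the ratio is 0.

Final answer: 0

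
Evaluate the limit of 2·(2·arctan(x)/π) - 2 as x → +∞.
Evaluate the dominant behaviour as x → +∞; each term tends to a finite value or vanishes.
Limit = 0.

Final answer: 0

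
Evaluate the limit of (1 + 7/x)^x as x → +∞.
As x → +∞: this is the defining limit (1 + 7/x)^x → e^7.
Limit = e^(7).

Final answer: e^(7)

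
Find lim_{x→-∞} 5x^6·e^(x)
This is a 0·∞ indeterminate form at x → -∞.
Rewrite the product as 5x^6 / e^(-x) (an ∞/∞ form) and apply L'Hôpital, or use the standard hierarchy e^(|x|) ≫ |x^6| as x → -∞.
The indeterminate product → 0, so the limit = 0.

Final answer: 0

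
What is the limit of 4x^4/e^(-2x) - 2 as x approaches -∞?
The quotient is an ∞/∞ indeterminate form as x → -∞.
Compare growth rates of the dominant terms (exponentials ≫ polynomials ≫ logarithms), or apply L'Hôpital's rule; the quotient → 0.
Adding the constant: 0 - 2 = -2. Limit = -2.

Final answer: -2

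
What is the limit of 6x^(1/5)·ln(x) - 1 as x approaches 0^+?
The product is a 0·∞ indeterminate form at x → 0⁺.
Rewrite the product as 6·ln(x) / x^(-1/5) and apply L'Hôpital, or use the standard hierarchy x^(-1/5) ≫ |ln x| as x → 0⁺.
The indeterminate product → 0, so the limit = -1.

Final answer: -1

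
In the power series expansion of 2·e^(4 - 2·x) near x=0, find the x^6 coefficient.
Expand to order 6: 2·e^(4 - 2·x) = 8·x^6·e^(4)/45 - 8·x^5·e^(4)/15 + 4·x^4·e^(4)/3 - 8·x^3·e^(4)/3 + 4·x^2·e^(4) - 4·x·e^(4) + 2·e^(4) + O(x^7).
The coefficient of x^6 is 8·e^(4)/45.

Final answer: 8·e^(4)/45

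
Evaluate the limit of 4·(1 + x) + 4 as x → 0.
Direct substitution at x = 0 gives 8.

Final answer: 8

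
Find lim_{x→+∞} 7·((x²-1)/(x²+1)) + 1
Evaluate the dominant behaviour as x → +∞; each term tends to a finite value or vanishes.
Limit = 8.

Final answer: 8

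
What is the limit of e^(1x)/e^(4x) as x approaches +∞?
This is an ∞/∞ indeterminate form as x → +∞.
Rewrite e^(1x)/e^(4x) = e^((1−4)x) = e^(-3x); the exponent coefficient is -3 < 0 so e^(-3x) → 0.
Limit = 0.

Final answer: 0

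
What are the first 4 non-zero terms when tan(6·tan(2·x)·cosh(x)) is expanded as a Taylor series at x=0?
944446207·x^7/420 + 363797·x^5/10 + 598·x^3 + 12·x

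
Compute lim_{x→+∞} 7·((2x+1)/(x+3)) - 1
Evaluate the dominant behaviour as x → +∞; each term tends to a finite value or vanishes.
Limit = 13.

Final answer: 13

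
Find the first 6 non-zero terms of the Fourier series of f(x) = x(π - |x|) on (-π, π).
8·sin(x)/π + 8·sin(3·x)/(27·π) + 8·sin(5·x)/(125·π) + 8·sin(7·x)/(343·π) + 8·sin(9·x)/(729·π) + 8·sin(11·x)/(1331·π)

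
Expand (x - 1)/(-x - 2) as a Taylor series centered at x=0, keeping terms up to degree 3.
-3·x^3/16 + 3·x^2/8 - 3·x/4 + 1/2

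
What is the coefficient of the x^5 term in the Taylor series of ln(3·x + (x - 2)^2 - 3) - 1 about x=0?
Expand to order 5: ln(3·x + (x - 2)^2 - 3) - 1 = -x^5/5 + x^4/4 + 2·x^3/3 + x^2/2 - x - 1 + O(x^6).
The coefficient of x^5 is -1/5.

Final answer: -1/5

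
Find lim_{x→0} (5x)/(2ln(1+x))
Both numerator and denominator → 0 as x → 0; this is a 0/0 indeterminate form.
Expand each to leading order near x = 0: numerator ~ 5·x, denominator ~ 2·x.
The limit of the ratio is 5/2.

Final answer: 5/2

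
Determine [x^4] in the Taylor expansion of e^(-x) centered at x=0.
Expand to order 4: e^(-x) = x^4/24 - x^3/6 + x^2/2 - x + 1 + O(x^5).
The coefficient of x^4 is 1/24.

Final answer: 1/24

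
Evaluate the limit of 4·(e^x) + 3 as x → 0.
Direct substitution at x = 0 gives 7.

Final answer: 7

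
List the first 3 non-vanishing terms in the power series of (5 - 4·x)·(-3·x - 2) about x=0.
12·x^2 - 7·x - 10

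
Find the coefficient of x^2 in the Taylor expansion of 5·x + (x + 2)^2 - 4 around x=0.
Expand to order 2: 5·x + (x + 2)^2 - 4 = x^2 + 9·x + O(x^3).
The coefficient of x^2 is 1.

Final answer: 1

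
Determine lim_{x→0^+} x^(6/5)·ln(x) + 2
The product is a 0·∞ indeterminate form at x → 0⁺.
Rewrite the product as ln(x) / x^(-6/5) and apply L'Hôpital, or use the standard hierarchy x^(-6/5) ≫ |ln x| as x → 0⁺.
The indeterminate product → 0, so the limit = 2.

Final answer: 2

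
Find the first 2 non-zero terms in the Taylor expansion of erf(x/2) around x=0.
-x^3/(12·√(π)) + x/√(π)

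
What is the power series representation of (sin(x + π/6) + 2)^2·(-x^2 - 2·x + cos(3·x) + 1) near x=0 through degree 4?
x^4·(4·√(3)/3 + 2273/96) + x^3·(1 - 181·√(3)/12) + x^2·(-283/8 - 5·√(3)) + x·(-25/2 + 5·√(3)) + 25/2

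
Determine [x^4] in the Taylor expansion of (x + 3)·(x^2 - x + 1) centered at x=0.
Expand to order 4: (x + 3)·(x^2 - x + 1) = x^3 + 2·x^2 - 2·x + 3 + O(x^5).
The coefficient of x^4 is 0.

Final answer: 0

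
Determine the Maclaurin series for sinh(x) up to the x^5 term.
x^5/120 + x^3/6 + x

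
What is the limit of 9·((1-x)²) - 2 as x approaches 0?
Direct substitution at x = 0 gives 7.

Final answer: 7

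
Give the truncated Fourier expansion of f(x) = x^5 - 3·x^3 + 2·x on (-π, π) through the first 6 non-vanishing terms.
(-46·π^2 + 2·π^4 + 280)·sin(x) + (-π^4 - 14 + 8·π^2)·sin(2·x) + (-94·π^2/27 + 296/81 + 2·π^4/3)·sin(3·x) + (-π^4/2 - 115/64 + 17·π^2/8)·sin(4·x) + (-38·π^2/25 + 728/625 + 2·π^4/5)·sin(5·x) + (-π^4/3 - 70/81 + 32·π^2/27)·sin(6·x)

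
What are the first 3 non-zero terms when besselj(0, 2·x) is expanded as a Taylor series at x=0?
x^4/4 - x^2 + 1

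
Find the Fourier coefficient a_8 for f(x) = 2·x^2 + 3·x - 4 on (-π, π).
a_8 = (1/π) ∫_{-π}^{π} f(x)·cos(8x) dx.
Evaluate the integral (use parity and integration by parts as needed): a_8 = 1/8.

Final answer: 1/8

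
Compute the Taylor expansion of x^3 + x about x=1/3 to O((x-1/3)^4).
10/27 + 4·(x - 1/3)/3 + (x - 1/3)^2 + (x - 1/3)^3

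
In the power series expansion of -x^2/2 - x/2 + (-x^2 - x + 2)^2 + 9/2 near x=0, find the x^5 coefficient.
Expand to order 5: -x^2/2 - x/2 + (-x^2 - x + 2)^2 + 9/2 = x^4 + 2·x^3 - 7·x^2/2 - 9·x/2 + 17/2 + O(x^6).
The coefficient of x^5 is 0.

Final answer: 0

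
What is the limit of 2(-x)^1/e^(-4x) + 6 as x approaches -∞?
The quotient is an ∞/∞ indeterminate form as x → -∞.
Compare growth rates of the dominant terms (exponentials ≫ polynomials ≫ logarithms), or apply L'Hôpital's rule; the quotient → 0.
Adding the constant: 0 + 6 = 6. Limit = 6.

Final answer: 6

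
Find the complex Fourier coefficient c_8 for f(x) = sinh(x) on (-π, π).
Compute the real Fourier coefficients first: a_8 = 0, b_8 = -16·sinh(π)/(65·π).
Then c_8 = (a_8 − i·b_8)/2 = 8·i·sinh(π)/(65·π).

Final answer: 8·i·sinh(π)/(65·π)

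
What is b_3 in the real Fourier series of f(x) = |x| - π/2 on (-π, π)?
b_3 = (1/π) ∫_{-π}^{π} f(x)·sin(3x) dx.
Evaluate the integral (use parity and integration by parts as needed): b_3 = 0.

Final answer: 0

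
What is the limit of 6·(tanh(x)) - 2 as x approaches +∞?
Evaluate the dominant behaviour as x → +∞; each term tends to a finite value or vanishes.
Limit = 4.

Final answer: 4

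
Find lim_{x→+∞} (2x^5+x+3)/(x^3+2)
This is an ∞/∞ indeterminate form as x → +∞.
Divide numerator and denominator by x^5 and let the lower-order terms vanish; the numerator's degree 5 exceeds the denominator's degree 3, so the quotient diverges.
Limit = ∞.

Final answer: ∞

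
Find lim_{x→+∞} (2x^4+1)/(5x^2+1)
This is an ∞/∞ indeterminate form as x → +∞.
Divide numerator and denominator by x^4 and let the lower-order terms vanish; the numerator's degree 4 exceeds the denominator's degree 2, so the quotient diverges.
Limit = ∞.

Final answer: ∞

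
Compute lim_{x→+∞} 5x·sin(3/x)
As x → +∞: let u = 3/x → 0⁺; then 5·x·sin(3/x) = 5·3·sin(u)/u → 5·3·1 = 15.
Limit = 15.

Final answer: 15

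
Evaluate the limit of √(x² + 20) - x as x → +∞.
This is an ∞ − ∞ indeterminate form.
Multiply and divide by the conjugate √(x²+20) + x; the x² terms cancel, leaving 20/(√(x²+20)+x) → 0.
Limit = 0.

Final answer: 0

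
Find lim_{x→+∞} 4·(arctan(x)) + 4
Evaluate the dominant behaviour as x → +∞; each term tends to a finite value or vanishes.
Limit = 4 + 2·π.

Final answer: 4 + 2·π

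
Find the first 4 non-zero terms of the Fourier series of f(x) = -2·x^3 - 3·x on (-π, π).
(18 - 4·π^2)·sin(x) + 2·π^2·sin(2·x) + (-4·π^2/3 - 10/9)·sin(3·x) + (9/8 + π^2)·sin(4·x)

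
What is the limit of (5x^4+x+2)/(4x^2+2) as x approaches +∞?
This is an ∞/∞ indeterminate form as x → +∞.
Divide numerator and denominator by x^4 and let the lower-order terms vanish; the numerator's degree 4 exceeds the denominator's degree 2, so the quotient diverges.
Limit = ∞.

Final answer: ∞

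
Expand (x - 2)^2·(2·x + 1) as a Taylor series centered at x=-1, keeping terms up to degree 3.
-9 + 24·(x + 1) - 13·(x + 1)^2 + 2·(x + 1)^3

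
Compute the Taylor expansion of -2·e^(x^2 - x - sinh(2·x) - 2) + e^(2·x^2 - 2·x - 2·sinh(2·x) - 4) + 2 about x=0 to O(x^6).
x^5·(-608·e^(-4)/3 + 125·e^(-2)/4) + x^4·(-99·e^(-2)/4 + 108·e^(-4)) + x^3·(-152·e^(-4)/3 + 53·e^(-2)/3) + x^2·(-11·e^(-2) + 20·e^(-4)) + x·(-6·e^(-4) + 6·e^(-2)) - 2·e^(-2) + e^(-4) + 2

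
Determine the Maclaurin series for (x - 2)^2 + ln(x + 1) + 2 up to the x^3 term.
x^3/3 + x^2/2 - 3·x + 6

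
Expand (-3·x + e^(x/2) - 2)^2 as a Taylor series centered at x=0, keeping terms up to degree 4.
-3·x^4/32 - 2·x^3/3 + 6·x^2 + 5·x + 1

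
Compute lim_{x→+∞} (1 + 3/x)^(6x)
As x → +∞: write (1 + 3/x)^(6x) = ((1 + 3/x)^x)^6 → (e^3)^6 = e^18.
Limit = e^(18).

Final answer: e^(18)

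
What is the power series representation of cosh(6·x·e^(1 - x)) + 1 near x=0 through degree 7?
x^7·(-1944·e^(6)/5 - 576·e^(4) - 24·e^(2)/5) + x^6·(12·e^(2) + 432·e^(4) + 324·e^(6)/5) + x^5·(-216·e^(4) - 24·e^(2)) + x^4·(36·e^(2) + 54·e^(4)) - 36·x^3·e^(2) + 18·x^2·e^(2) + 2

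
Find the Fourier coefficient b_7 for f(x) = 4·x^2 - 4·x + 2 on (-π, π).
b_7 = (1/π) ∫_{-π}^{π} f(x)·sin(7x) dx.
Evaluate the integral (use parity and integration by parts as needed): b_7 = -8/7.

Final answer: -8/7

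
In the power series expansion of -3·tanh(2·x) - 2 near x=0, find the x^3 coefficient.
Expand to order 3: -3·tanh(2·x) - 2 = 8·x^3 - 6·x - 2 + O(x^4).
The coefficient of x^3 is 8.

Final answer: 8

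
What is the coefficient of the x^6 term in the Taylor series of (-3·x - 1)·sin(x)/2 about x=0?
Expand to order 6: (-3·x - 1)·sin(x)/2 = -x^6/80 - x^5/240 + x^4/4 + x^3/12 - 3·x^2/2 - x/2 + O(x^7).
The coefficient of x^6 is -1/80.

Final answer: -1/80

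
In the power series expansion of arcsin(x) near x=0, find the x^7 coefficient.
Expand to order 7: arcsin(x) = 5·x^7/112 + 3·x^5/40 + x^3/6 + x + O(x^8).
The coefficient of x^7 is 5/112.

Final answer: 5/112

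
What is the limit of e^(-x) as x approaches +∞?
Evaluate the dominant behaviour as x → +∞; each term tends to a finite value or vanishes.
Limit = 0.

Final answer: 0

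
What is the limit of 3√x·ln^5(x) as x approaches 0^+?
This is a 0·∞ indeterminate form at x → 0⁺.
Rewrite the product as 3·ln^5(x) / x^(-1/2) and apply L'Hôpital, or use the standard hierarchy x^(-1/2) ≫ |ln x|^5 as x → 0⁺.
The indeterminate product → 0, so the limit = 0.

Final answer: 0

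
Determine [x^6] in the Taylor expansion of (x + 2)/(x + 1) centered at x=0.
Expand to order 6: (x + 2)/(x + 1) = x^6 - x^5 + x^4 - x^3 + x^2 - x + 2 + O(x^7).
The coefficient of x^6 is 1.

Final answer: 1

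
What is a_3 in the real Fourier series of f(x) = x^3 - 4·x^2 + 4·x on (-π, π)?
a_3 = (1/π) ∫_{-π}^{π} f(x)·cos(3x) dx.
Evaluate the integral (use parity and integration by parts as needed): a_3 = 16/9.

Final answer: 16/9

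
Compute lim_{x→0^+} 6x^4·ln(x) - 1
The product is a 0·∞ indeterminate form at x → 0⁺.
Rewrite the product as 6·ln(x) / x^(-4) and apply L'Hôpital, or use the standard hierarchy x^(-4) ≫ |ln x| as x → 0⁺.
The indeterminate product → 0, so the limit = -1.

Final answer: -1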